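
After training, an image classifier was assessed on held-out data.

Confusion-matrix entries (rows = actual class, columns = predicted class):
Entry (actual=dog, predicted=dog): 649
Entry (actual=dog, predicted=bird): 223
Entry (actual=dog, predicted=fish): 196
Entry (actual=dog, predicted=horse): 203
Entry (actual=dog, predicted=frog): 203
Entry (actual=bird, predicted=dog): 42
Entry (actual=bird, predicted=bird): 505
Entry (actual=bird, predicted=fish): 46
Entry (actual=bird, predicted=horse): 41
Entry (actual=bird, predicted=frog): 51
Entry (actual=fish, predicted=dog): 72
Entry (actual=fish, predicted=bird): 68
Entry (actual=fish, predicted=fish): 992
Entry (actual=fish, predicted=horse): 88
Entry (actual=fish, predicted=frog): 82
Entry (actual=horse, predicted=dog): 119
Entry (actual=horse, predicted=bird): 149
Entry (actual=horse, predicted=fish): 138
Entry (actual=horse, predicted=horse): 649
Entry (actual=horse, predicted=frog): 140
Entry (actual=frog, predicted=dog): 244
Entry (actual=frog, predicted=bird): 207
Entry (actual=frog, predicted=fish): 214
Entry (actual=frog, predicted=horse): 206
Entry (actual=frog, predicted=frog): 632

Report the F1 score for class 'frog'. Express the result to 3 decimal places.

0.484

Take TP from the diagonal, FP from the rest of the 'frog' prediction marginal, FN from the rest of the 'frog' actual marginal.
F1 score = 2·TP/(2·TP+FP+FN).
frog: TP=632, FP=203+51+82+140=476, FN=244+207+214+206=871 → 1264/2611 = 0.4841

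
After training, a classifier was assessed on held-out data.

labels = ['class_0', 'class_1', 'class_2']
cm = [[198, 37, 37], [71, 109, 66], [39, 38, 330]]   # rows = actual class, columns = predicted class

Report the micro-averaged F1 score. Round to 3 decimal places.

Micro-averaging pools counts across classes: ΣTP=637, ΣFP=288, ΣFN=288.
Micro-F1 score = 2·TP/(2·TP+FP+FN) on pooled counts = 0.689 (equals overall accuracy in single-label multiclass).

0.689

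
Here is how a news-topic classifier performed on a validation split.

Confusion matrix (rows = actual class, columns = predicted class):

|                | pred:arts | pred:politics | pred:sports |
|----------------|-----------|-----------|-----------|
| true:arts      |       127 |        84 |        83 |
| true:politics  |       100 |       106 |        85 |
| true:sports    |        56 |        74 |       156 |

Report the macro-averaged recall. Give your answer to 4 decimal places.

Per-class recall (TP/(TP+FN)):
  arts: TP=127, FN=84+83=167 → 127/294 = 0.43197
  politics: TP=106, FN=100+85=185 → 106/291 = 0.36426
  sports: TP=156, FN=56+74=130 → 156/286 = 0.54545
Macro-recall = mean = (0.43197 + 0.36426 + 0.54545) / 3 = 0.4472

0.4472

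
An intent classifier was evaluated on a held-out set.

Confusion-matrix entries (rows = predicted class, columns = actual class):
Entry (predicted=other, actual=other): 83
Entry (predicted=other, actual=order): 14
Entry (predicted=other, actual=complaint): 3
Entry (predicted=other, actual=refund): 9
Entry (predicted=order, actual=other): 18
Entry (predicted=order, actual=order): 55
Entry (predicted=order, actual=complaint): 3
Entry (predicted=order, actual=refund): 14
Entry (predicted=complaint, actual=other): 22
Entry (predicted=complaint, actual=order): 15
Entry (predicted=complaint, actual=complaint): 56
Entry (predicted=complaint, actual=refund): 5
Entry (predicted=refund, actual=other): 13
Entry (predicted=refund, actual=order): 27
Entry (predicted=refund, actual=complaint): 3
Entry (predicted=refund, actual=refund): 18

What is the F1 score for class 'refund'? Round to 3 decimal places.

0.336

Take TP from the diagonal, FP from the rest of the 'refund' prediction marginal, FN from the rest of the 'refund' actual marginal.
F1 score = 2·TP/(2·TP+FP+FN).
refund: TP=18, FP=13+27+3=43, FN=9+14+5=28 → 36/107 = 0.3364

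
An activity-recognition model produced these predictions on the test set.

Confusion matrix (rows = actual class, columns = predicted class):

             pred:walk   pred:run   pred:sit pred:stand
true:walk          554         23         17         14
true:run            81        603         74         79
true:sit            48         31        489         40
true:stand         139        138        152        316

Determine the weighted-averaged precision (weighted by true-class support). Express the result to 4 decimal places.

0.7059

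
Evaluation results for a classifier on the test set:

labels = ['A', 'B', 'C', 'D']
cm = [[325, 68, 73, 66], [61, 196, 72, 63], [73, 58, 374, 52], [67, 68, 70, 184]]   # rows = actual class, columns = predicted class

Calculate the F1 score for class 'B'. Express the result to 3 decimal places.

F1 score = 2·TP/(2·TP+FP+FN).
B: TP=196, FP=68+58+68=194, FN=61+72+63=196 → 392/782 = 0.5013

0.501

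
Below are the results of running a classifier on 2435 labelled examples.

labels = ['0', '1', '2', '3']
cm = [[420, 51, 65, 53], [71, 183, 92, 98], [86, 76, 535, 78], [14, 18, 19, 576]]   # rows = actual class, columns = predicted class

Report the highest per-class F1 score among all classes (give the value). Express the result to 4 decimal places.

0.8045

Per-class F1 score (2·TP/(2·TP+FP+FN)):
  0: TP=420, FP=71+86+14=171, FN=51+65+53=169 → 840/1180 = 0.71186
  1: TP=183, FP=51+76+18=145, FN=71+92+98=261 → 366/772 = 0.47409
  2: TP=535, FP=65+92+19=176, FN=86+76+78=240 → 1070/1486 = 0.72005
  3: TP=576, FP=53+98+78=229, FN=14+18+19=51 → 1152/1432 = 0.80447
Highest is class '3' with F1 score = 0.8045.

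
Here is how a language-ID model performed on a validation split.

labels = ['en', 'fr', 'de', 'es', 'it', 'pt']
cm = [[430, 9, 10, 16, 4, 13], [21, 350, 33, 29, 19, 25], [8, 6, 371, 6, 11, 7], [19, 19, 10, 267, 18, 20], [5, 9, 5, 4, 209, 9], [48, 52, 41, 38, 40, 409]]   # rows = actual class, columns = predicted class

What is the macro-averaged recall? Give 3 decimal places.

0.801

Per-class recall (TP/(TP+FN)):
  en: TP=430, FN=9+10+16+4+13=52 → 430/482 = 0.8921
  fr: TP=350, FN=21+33+29+19+25=127 → 350/477 = 0.7338
  de: TP=371, FN=8+6+6+11+7=38 → 371/409 = 0.9071
  es: TP=267, FN=19+19+10+18+20=86 → 267/353 = 0.7564
  it: TP=209, FN=5+9+5+4+9=32 → 209/241 = 0.8672
  pt: TP=409, FN=48+52+41+38+40=219 → 409/628 = 0.6513
Macro-recall = mean = (0.8921 + 0.7338 + 0.9071 + 0.7564 + 0.8672 + 0.6513) / 6 = 0.801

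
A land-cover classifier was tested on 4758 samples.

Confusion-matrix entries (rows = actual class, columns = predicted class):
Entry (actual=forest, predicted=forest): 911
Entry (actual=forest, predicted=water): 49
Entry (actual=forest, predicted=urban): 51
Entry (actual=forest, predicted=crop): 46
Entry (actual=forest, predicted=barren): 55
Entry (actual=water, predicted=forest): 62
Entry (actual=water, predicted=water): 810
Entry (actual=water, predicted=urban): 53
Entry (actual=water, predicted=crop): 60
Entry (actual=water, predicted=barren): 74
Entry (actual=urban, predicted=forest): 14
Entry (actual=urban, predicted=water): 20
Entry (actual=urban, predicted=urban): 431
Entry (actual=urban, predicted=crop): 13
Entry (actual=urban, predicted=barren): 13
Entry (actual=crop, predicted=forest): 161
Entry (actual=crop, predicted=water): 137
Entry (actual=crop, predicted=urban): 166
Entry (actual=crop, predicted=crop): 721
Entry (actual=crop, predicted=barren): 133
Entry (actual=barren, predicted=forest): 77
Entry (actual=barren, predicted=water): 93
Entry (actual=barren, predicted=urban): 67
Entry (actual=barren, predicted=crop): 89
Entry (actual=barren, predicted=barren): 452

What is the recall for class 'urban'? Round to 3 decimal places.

0.878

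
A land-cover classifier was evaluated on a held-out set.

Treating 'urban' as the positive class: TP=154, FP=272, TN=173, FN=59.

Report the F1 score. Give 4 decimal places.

Precision = TP/(TP+FP) = 154/426 = 0.3615
Recall = TP/(TP+FN) = 154/213 = 0.7230
F1 = 2·TP/(2·TP+FP+FN) = 308/639 = 0.4820

0.4820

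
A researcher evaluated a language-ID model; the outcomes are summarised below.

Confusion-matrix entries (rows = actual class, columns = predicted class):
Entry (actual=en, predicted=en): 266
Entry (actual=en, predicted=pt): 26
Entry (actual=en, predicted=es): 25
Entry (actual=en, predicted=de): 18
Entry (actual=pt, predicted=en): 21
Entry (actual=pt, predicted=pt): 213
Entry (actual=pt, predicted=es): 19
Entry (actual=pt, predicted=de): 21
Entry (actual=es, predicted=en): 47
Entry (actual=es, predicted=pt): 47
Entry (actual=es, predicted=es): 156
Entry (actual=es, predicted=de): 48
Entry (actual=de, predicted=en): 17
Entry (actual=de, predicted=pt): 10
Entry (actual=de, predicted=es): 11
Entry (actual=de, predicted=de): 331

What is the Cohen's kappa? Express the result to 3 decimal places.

Observed agreement pₒ = trace/N = 966/1276 = 0.7571
Expected agreement pₑ = Σ (rowᵢ·colᵢ)/N² = (335·351 + 274·296 + 298·211 + 369·418)/1276² = 0.2554
κ = (pₒ − pₑ)/(1 − pₑ) = (0.7571 − 0.2554)/(1 − 0.2554) = 0.674

0.674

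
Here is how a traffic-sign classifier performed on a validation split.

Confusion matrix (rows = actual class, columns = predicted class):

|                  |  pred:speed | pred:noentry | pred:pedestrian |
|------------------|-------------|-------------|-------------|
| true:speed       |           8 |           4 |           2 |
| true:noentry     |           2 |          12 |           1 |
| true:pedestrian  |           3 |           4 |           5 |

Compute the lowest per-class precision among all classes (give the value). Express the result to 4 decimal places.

0.6000

Per-class precision (TP/(TP+FP)):
  speed: TP=8, FP=2+3=5 → 8/13 = 0.61538
  noentry: TP=12, FP=4+4=8 → 12/20 = 0.60000
  pedestrian: TP=5, FP=2+1=3 → 5/8 = 0.62500
Lowest is class 'noentry' with precision = 0.6000.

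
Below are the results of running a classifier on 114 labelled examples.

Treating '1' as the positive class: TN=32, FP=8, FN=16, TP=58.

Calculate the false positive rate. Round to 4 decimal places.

0.2000

FPR = FP/(FP+TN) = 8/(8+32) = 0.2000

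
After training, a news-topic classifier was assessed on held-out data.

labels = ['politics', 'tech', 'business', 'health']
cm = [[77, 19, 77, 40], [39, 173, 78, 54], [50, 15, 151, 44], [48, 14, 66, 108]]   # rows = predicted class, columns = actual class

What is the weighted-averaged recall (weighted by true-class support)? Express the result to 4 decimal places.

Per-class recall (TP/(TP+FN)):
  politics: TP=77, FN=39+50+48=137 → 77/214 = 0.35981
  tech: TP=173, FN=19+15+14=48 → 173/221 = 0.78281
  business: TP=151, FN=77+78+66=221 → 151/372 = 0.40591
  health: TP=108, FN=40+54+44=138 → 108/246 = 0.43902
Weighted-recall = Σ (supportᵢ/N)·recallᵢ with N=1053: (214/1053)·0.35981 + (221/1053)·0.78281 + (372/1053)·0.40591 + (246/1053)·0.43902 = 0.4834

0.4834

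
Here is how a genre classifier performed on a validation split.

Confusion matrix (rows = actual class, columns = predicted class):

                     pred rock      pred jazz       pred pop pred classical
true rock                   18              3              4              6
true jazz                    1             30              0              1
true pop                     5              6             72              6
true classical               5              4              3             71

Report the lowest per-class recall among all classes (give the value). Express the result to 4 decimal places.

Per-class recall (TP/(TP+FN)):
  rock: TP=18, FN=3+4+6=13 → 18/31 = 0.58065
  jazz: TP=30, FN=1+0+1=2 → 30/32 = 0.93750
  pop: TP=72, FN=5+6+6=17 → 72/89 = 0.80899
  classical: TP=71, FN=5+4+3=12 → 71/83 = 0.85542
Lowest is class 'rock' with recall = 0.5806.

0.5806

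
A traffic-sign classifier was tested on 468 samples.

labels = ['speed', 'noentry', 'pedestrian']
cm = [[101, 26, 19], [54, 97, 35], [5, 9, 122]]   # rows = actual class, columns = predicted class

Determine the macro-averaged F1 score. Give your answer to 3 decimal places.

0.684

Per-class F1 score (2·TP/(2·TP+FP+FN)):
  speed: TP=101, FP=54+5=59, FN=26+19=45 → 202/306 = 0.6601
  noentry: TP=97, FP=26+9=35, FN=54+35=89 → 194/318 = 0.6101
  pedestrian: TP=122, FP=19+35=54, FN=5+9=14 → 244/312 = 0.7821
Macro-F1 score = mean = (0.6601 + 0.6101 + 0.7821) / 3 = 0.684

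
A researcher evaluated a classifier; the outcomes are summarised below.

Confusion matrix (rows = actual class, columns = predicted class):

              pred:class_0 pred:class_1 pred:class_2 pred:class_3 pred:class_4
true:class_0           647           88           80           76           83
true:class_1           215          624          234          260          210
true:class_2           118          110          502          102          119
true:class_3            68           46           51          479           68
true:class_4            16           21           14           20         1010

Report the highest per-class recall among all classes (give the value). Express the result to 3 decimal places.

0.934

Per-class recall (TP/(TP+FN)):
  class_0: TP=647, FN=88+80+76+83=327 → 647/974 = 0.6643
  class_1: TP=624, FN=215+234+260+210=919 → 624/1543 = 0.4044
  class_2: TP=502, FN=118+110+102+119=449 → 502/951 = 0.5279
  class_3: TP=479, FN=68+46+51+68=233 → 479/712 = 0.6728
  class_4: TP=1010, FN=16+21+14+20=71 → 1010/1081 = 0.9343
Highest is class 'class_4' with recall = 0.934.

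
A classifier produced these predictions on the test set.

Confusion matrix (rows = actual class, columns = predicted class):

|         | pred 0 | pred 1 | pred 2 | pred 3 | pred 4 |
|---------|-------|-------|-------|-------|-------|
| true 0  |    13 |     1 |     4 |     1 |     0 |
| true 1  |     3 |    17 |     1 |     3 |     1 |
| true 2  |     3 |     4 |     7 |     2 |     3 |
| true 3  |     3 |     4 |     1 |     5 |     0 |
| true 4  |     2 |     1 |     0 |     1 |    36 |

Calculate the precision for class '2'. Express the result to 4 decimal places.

0.5385

precision = TP/(TP+FP).
2: TP=7, FP=4+1+1+0=6 → 7/13 = 0.53846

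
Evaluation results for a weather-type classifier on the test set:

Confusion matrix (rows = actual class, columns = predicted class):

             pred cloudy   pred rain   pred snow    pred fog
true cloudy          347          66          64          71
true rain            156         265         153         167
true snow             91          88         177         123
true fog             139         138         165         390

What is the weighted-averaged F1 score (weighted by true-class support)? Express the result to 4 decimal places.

0.4511

Per-class F1 score (2·TP/(2·TP+FP+FN)):
  cloudy: TP=347, FP=156+91+139=386, FN=66+64+71=201 → 694/1281 = 0.54176
  rain: TP=265, FP=66+88+138=292, FN=156+153+167=476 → 530/1298 = 0.40832
  snow: TP=177, FP=64+153+165=382, FN=91+88+123=302 → 354/1038 = 0.34104
  fog: TP=390, FP=71+167+123=361, FN=139+138+165=442 → 780/1583 = 0.49274
Weighted-F1 score = Σ (supportᵢ/N)·F1 scoreᵢ with N=2600: (548/2600)·0.54176 + (741/2600)·0.40832 + (479/2600)·0.34104 + (832/2600)·0.49274 = 0.4511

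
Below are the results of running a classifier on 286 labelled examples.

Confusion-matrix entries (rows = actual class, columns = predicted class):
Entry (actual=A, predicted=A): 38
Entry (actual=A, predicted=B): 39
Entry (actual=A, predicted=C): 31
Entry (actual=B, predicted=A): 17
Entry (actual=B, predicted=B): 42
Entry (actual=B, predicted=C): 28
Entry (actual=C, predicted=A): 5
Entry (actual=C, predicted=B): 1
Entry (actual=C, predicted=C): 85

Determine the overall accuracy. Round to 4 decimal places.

Accuracy = trace / total = (38+42+85=165) / 286 = 165/286 = 0.5769

0.5769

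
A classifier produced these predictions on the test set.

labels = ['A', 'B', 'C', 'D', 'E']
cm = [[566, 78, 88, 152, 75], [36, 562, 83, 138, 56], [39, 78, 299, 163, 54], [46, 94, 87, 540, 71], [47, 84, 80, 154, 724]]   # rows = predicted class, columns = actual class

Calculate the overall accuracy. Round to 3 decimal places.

0.612

Accuracy = trace / total = (566+562+299+540+724=2691) / 4394 = 2691/4394 = 0.612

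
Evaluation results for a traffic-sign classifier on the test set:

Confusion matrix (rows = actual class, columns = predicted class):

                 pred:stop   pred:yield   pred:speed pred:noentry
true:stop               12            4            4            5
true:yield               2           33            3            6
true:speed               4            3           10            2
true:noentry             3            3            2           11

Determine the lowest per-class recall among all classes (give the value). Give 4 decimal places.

0.4800

Per-class recall (TP/(TP+FN)):
  stop: TP=12, FN=4+4+5=13 → 12/25 = 0.48000
  yield: TP=33, FN=2+3+6=11 → 33/44 = 0.75000
  speed: TP=10, FN=4+3+2=9 → 10/19 = 0.52632
  noentry: TP=11, FN=3+3+2=8 → 11/19 = 0.57895
Lowest is class 'stop' with recall = 0.4800.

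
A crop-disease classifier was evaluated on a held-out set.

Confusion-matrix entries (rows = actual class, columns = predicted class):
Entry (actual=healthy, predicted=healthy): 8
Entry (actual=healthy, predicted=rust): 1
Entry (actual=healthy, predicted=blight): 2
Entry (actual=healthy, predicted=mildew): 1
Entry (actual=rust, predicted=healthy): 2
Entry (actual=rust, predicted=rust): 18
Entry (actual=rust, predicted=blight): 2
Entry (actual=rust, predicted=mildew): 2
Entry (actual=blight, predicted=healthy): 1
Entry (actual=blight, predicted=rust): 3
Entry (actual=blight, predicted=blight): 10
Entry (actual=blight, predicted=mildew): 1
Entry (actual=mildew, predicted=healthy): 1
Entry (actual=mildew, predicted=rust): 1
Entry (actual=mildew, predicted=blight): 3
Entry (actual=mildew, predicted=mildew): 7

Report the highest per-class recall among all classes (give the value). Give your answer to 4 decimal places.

0.7500

Per-class recall (TP/(TP+FN)):
  healthy: TP=8, FN=1+2+1=4 → 8/12 = 0.66667
  rust: TP=18, FN=2+2+2=6 → 18/24 = 0.75000
  blight: TP=10, FN=1+3+1=5 → 10/15 = 0.66667
  mildew: TP=7, FN=1+1+3=5 → 7/12 = 0.58333
Highest is class 'rust' with recall = 0.7500.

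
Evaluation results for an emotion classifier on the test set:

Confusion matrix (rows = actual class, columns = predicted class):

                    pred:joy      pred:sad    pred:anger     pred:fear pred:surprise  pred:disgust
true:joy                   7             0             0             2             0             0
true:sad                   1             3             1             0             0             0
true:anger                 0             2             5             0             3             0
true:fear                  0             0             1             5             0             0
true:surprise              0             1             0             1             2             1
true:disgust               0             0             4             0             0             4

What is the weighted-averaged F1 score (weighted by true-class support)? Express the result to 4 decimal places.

Per-class F1 score (2·TP/(2·TP+FP+FN)):
  joy: TP=7, FP=1+0+0+0+0=1, FN=0+0+2+0+0=2 → 14/17 = 0.82353
  sad: TP=3, FP=0+2+0+1+0=3, FN=1+1+0+0+0=2 → 6/11 = 0.54545
  anger: TP=5, FP=0+1+1+0+4=6, FN=0+2+0+3+0=5 → 10/21 = 0.47619
  fear: TP=5, FP=2+0+0+1+0=3, FN=0+0+1+0+0=1 → 10/14 = 0.71429
  surprise: TP=2, FP=0+0+3+0+0=3, FN=0+1+0+1+1=3 → 4/10 = 0.40000
  disgust: TP=4, FP=0+0+0+0+1=1, FN=0+0+4+0+0=4 → 8/13 = 0.61538
Weighted-F1 score = Σ (supportᵢ/N)·F1 scoreᵢ with N=43: (9/43)·0.82353 + (5/43)·0.54545 + (10/43)·0.47619 + (6/43)·0.71429 + (5/43)·0.40000 + (8/43)·0.61538 = 0.6072

0.6072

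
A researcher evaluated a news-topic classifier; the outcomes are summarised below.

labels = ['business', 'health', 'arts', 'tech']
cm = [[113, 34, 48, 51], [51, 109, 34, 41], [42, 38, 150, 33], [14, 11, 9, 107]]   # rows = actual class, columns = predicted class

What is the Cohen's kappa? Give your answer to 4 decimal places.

0.3888

Observed agreement pₒ = trace/N = 479/885 = 0.54124
Expected agreement pₑ = Σ (rowᵢ·colᵢ)/N² = (246·220 + 235·192 + 263·241 + 141·232)/885² = 0.24940
κ = (pₒ − pₑ)/(1 − pₑ) = (0.54124 − 0.24940)/(1 − 0.24940) = 0.3888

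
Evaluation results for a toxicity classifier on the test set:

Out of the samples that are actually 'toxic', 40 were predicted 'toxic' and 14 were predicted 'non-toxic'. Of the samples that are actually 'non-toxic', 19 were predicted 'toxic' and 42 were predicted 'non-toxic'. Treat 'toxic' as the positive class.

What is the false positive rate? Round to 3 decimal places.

FPR = FP/(FP+TN) = 19/(19+42) = 0.311

0.311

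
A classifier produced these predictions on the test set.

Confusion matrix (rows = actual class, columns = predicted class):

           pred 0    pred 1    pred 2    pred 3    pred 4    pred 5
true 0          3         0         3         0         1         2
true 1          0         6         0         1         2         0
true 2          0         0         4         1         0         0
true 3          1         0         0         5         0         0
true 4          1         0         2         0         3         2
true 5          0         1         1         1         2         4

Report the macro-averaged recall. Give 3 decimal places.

Per-class recall (TP/(TP+FN)):
  0: TP=3, FN=0+3+0+1+2=6 → 3/9 = 0.3333
  1: TP=6, FN=0+0+1+2+0=3 → 6/9 = 0.6667
  2: TP=4, FN=0+0+1+0+0=1 → 4/5 = 0.8000
  3: TP=5, FN=1+0+0+0+0=1 → 5/6 = 0.8333
  4: TP=3, FN=1+0+2+0+2=5 → 3/8 = 0.3750
  5: TP=4, FN=0+1+1+1+2=5 → 4/9 = 0.4444
Macro-recall = mean = (0.3333 + 0.6667 + 0.8000 + 0.8333 + 0.3750 + 0.4444) / 6 = 0.575

0.575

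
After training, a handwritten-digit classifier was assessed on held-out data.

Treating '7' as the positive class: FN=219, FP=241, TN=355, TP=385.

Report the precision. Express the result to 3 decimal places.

0.615

Precision = TP/(TP+FP) = 385/(385+241) = 385/626 = 0.615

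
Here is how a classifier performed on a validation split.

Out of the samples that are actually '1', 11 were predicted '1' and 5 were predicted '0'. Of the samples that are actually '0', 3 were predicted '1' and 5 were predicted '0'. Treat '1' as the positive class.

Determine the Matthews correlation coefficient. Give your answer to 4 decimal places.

0.2988

MCC = (TP·TN − FP·FN) / √((TP+FP)(TP+FN)(TN+FP)(TN+FN))
Numerator = 11·5 − 3·5 = 40
Denominator = √(14·16·8·10) = √17920 = 133.8656
MCC = 40 / 133.8656 = 0.2988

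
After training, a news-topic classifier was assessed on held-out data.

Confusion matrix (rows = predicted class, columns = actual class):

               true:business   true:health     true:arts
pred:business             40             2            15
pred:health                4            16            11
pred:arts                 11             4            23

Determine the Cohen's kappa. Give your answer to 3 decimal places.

0.419

Observed agreement pₒ = trace/N = 79/126 = 0.6270
Expected agreement pₑ = Σ (rowᵢ·colᵢ)/N² = (55·57 + 22·31 + 49·38)/126² = 0.3577
κ = (pₒ − pₑ)/(1 − pₑ) = (0.6270 − 0.3577)/(1 − 0.3577) = 0.419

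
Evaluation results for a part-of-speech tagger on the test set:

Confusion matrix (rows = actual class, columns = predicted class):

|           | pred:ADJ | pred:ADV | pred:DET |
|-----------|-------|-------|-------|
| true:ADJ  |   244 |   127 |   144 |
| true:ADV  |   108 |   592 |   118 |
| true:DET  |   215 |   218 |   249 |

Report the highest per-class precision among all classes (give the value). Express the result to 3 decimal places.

Per-class precision (TP/(TP+FP)):
  ADJ: TP=244, FP=108+215=323 → 244/567 = 0.4303
  ADV: TP=592, FP=127+218=345 → 592/937 = 0.6318
  DET: TP=249, FP=144+118=262 → 249/511 = 0.4873
Highest is class 'ADV' with precision = 0.632.

0.632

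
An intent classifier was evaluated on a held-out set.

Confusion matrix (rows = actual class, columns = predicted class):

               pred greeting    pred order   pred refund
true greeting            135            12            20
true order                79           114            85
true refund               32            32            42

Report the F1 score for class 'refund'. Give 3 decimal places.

0.332

Treat 'refund' as positive and all other classes as negative.
F1 score = 2·TP/(2·TP+FP+FN).
refund: TP=42, FP=20+85=105, FN=32+32=64 → 84/253 = 0.3320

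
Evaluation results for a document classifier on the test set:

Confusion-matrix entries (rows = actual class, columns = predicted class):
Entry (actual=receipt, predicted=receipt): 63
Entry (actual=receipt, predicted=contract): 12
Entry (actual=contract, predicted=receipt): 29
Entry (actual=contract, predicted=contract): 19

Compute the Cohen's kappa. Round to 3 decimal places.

0.252

Observed agreement pₒ = trace/N = 82/123 = 0.6667
Expected agreement pₑ = Σ (rowᵢ·colᵢ)/N² = (75·92 + 48·31)/123² = 0.5544
κ = (pₒ − pₑ)/(1 − pₑ) = (0.6667 − 0.5544)/(1 − 0.5544) = 0.252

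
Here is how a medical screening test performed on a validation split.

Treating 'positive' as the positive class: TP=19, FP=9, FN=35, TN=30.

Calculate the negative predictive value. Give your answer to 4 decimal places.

NPV = TN/(TN+FN) = 30/(30+35) = 0.4615

0.4615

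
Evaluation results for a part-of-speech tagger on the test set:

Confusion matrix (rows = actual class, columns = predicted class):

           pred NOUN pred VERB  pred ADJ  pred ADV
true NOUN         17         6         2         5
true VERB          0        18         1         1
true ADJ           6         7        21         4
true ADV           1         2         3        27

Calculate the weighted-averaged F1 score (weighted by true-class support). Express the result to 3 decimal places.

0.682

Per-class F1 score (2·TP/(2·TP+FP+FN)):
  NOUN: TP=17, FP=0+6+1=7, FN=6+2+5=13 → 34/54 = 0.6296
  VERB: TP=18, FP=6+7+2=15, FN=0+1+1=2 → 36/53 = 0.6792
  ADJ: TP=21, FP=2+1+3=6, FN=6+7+4=17 → 42/65 = 0.6462
  ADV: TP=27, FP=5+1+4=10, FN=1+2+3=6 → 54/70 = 0.7714
Weighted-F1 score = Σ (supportᵢ/N)·F1 scoreᵢ with N=121: (30/121)·0.6296 + (20/121)·0.6792 + (38/121)·0.6462 + (33/121)·0.7714 = 0.682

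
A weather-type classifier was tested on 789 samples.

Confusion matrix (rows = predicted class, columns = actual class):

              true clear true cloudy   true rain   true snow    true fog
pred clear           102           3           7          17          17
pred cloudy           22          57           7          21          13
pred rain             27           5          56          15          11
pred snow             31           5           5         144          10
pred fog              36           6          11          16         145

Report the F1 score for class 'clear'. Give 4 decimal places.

0.5604

One-vs-rest for 'clear': TP = diagonal; FP = other classes predicted 'clear'; FN = 'clear' predicted as other.
F1 score = 2·TP/(2·TP+FP+FN).
clear: TP=102, FP=3+7+17+17=44, FN=22+27+31+36=116 → 204/364 = 0.56044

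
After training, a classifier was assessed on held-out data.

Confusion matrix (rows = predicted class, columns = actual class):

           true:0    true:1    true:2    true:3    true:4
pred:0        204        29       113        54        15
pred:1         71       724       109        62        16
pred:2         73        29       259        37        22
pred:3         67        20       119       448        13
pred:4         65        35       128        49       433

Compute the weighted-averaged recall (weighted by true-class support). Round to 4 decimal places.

0.6475

Per-class recall (TP/(TP+FN)):
  0: TP=204, FN=71+73+67+65=276 → 204/480 = 0.42500
  1: TP=724, FN=29+29+20+35=113 → 724/837 = 0.86499
  2: TP=259, FN=113+109+119+128=469 → 259/728 = 0.35577
  3: TP=448, FN=54+62+37+49=202 → 448/650 = 0.68923
  4: TP=433, FN=15+16+22+13=66 → 433/499 = 0.86774
Weighted-recall = Σ (supportᵢ/N)·recallᵢ with N=3194: (480/3194)·0.42500 + (837/3194)·0.86499 + (728/3194)·0.35577 + (650/3194)·0.68923 + (499/3194)·0.86774 = 0.6475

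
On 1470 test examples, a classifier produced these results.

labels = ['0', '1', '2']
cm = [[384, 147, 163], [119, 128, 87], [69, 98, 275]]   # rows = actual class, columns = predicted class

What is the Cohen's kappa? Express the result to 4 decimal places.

Observed agreement pₒ = trace/N = 787/1470 = 0.53537
Expected agreement pₑ = Σ (rowᵢ·colᵢ)/N² = (694·572 + 334·373 + 442·525)/1470² = 0.34874
κ = (pₒ − pₑ)/(1 − pₑ) = (0.53537 − 0.34874)/(1 − 0.34874) = 0.2866

0.2866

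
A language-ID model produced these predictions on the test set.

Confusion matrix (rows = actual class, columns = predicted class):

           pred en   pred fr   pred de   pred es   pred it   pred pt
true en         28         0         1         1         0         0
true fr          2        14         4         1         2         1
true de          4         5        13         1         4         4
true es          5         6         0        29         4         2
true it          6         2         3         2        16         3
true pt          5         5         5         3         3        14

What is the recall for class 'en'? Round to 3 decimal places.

0.933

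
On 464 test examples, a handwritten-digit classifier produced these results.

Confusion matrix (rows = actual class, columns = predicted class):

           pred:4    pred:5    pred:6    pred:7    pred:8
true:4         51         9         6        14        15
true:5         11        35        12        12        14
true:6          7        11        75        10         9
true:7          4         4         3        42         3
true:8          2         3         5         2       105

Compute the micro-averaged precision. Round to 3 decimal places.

0.664

Micro-averaging pools counts across classes: ΣTP=308, ΣFP=156, ΣFN=156.
Micro-precision = TP/(TP+FP) on pooled counts = 0.664 (equals overall accuracy in single-label multiclass).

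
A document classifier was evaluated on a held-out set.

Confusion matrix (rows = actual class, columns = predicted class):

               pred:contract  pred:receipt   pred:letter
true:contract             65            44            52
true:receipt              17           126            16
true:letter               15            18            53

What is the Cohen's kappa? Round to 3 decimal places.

Observed agreement pₒ = trace/N = 244/406 = 0.6010
Expected agreement pₑ = Σ (rowᵢ·colᵢ)/N² = (161·97 + 159·188 + 86·121)/406² = 0.3392
κ = (pₒ − pₑ)/(1 − pₑ) = (0.6010 − 0.3392)/(1 − 0.3392) = 0.396

0.396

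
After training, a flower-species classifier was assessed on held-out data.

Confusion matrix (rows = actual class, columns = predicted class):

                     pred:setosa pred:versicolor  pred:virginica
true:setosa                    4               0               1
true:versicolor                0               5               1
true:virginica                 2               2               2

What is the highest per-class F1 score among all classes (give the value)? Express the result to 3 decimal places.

0.769

Per-class F1 score (2·TP/(2·TP+FP+FN)):
  setosa: TP=4, FP=0+2=2, FN=0+1=1 → 8/11 = 0.7273
  versicolor: TP=5, FP=0+2=2, FN=0+1=1 → 10/13 = 0.7692
  virginica: TP=2, FP=1+1=2, FN=2+2=4 → 4/10 = 0.4000
Highest is class 'versicolor' with F1 score = 0.769.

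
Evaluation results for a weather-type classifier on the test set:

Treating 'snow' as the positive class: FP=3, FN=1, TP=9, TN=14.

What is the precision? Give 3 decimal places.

Precision = TP/(TP+FP) = 9/(9+3) = 9/12 = 0.750

0.750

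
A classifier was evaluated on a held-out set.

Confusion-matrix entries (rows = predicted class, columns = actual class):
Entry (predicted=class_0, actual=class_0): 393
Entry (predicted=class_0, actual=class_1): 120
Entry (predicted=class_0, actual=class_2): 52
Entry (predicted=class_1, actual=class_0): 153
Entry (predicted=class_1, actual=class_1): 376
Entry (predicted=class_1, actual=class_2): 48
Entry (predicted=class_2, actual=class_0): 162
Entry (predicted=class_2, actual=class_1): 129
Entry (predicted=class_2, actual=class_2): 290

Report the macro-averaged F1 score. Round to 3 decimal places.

0.613

Per-class F1 score (2·TP/(2·TP+FP+FN)):
  class_0: TP=393, FP=120+52=172, FN=153+162=315 → 786/1273 = 0.6174
  class_1: TP=376, FP=153+48=201, FN=120+129=249 → 752/1202 = 0.6256
  class_2: TP=290, FP=162+129=291, FN=52+48=100 → 580/971 = 0.5973
Macro-F1 score = mean = (0.6174 + 0.6256 + 0.5973) / 3 = 0.613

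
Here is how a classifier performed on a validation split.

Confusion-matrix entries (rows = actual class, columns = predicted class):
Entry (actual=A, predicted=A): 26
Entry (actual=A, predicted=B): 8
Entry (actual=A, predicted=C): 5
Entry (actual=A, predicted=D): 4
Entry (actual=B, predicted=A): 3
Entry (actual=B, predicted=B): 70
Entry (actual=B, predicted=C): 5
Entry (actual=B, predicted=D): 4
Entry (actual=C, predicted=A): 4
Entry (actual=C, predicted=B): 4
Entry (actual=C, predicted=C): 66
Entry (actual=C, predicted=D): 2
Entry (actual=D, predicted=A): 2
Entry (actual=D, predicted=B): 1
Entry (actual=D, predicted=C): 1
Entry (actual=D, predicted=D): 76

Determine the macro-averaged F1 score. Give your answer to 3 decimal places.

Per-class F1 score (2·TP/(2·TP+FP+FN)):
  A: TP=26, FP=3+4+2=9, FN=8+5+4=17 → 52/78 = 0.6667
  B: TP=70, FP=8+4+1=13, FN=3+5+4=12 → 140/165 = 0.8485
  C: TP=66, FP=5+5+1=11, FN=4+4+2=10 → 132/153 = 0.8627
  D: TP=76, FP=4+4+2=10, FN=2+1+1=4 → 152/166 = 0.9157
Macro-F1 score = mean = (0.6667 + 0.8485 + 0.8627 + 0.9157) / 4 = 0.823

0.823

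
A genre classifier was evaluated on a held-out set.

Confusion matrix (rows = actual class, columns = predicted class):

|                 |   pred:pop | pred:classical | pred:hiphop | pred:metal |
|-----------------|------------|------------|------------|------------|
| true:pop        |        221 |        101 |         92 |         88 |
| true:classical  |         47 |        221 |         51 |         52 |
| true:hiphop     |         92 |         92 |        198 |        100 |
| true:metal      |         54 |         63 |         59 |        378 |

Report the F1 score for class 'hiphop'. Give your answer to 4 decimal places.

Take TP from the diagonal, FP from the rest of the 'hiphop' prediction marginal, FN from the rest of the 'hiphop' actual marginal.
F1 score = 2·TP/(2·TP+FP+FN).
hiphop: TP=198, FP=92+51+59=202, FN=92+92+100=284 → 396/882 = 0.44898

0.4490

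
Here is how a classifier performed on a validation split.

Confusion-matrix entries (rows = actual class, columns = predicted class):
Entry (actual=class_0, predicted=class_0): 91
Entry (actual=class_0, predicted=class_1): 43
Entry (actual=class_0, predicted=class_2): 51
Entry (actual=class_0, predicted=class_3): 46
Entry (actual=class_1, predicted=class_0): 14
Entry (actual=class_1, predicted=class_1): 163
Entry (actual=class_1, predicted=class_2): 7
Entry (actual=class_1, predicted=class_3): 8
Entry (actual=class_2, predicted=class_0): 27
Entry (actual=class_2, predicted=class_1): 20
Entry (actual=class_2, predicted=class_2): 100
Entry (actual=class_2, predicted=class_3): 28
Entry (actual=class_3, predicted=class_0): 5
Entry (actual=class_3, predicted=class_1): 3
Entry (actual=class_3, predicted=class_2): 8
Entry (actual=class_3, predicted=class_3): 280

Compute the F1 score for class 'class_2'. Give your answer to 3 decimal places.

0.587

Take TP from the diagonal, FP from the rest of the 'class_2' prediction marginal, FN from the rest of the 'class_2' actual marginal.
F1 score = 2·TP/(2·TP+FP+FN).
class_2: TP=100, FP=51+7+8=66, FN=27+20+28=75 → 200/341 = 0.5865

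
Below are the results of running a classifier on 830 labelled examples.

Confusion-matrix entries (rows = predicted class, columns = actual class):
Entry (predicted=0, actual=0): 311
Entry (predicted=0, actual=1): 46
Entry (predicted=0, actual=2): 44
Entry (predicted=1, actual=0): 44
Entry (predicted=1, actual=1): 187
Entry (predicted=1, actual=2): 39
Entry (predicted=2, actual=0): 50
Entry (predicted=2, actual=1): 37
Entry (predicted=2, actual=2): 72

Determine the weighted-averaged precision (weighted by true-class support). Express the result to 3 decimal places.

0.688

Per-class precision (TP/(TP+FP)):
  0: TP=311, FP=46+44=90 → 311/401 = 0.7756
  1: TP=187, FP=44+39=83 → 187/270 = 0.6926
  2: TP=72, FP=50+37=87 → 72/159 = 0.4528
Weighted-precision = Σ (supportᵢ/N)·precisionᵢ with N=830: (405/830)·0.7756 + (270/830)·0.6926 + (155/830)·0.4528 = 0.688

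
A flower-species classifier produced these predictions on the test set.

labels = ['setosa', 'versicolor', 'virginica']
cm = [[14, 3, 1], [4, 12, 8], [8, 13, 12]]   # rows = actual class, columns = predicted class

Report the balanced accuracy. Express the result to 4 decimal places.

0.5471

Balanced accuracy = mean of per-class recall.
  setosa: recall = 14/18 = 0.77778
  versicolor: recall = 12/24 = 0.50000
  virginica: recall = 12/33 = 0.36364
Mean = (0.77778 + 0.50000 + 0.36364) / 3 = 0.5471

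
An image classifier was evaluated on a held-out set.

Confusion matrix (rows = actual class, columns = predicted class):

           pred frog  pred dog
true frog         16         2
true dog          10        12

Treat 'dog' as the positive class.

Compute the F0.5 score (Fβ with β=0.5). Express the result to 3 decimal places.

Fβ = (1+β²)·TP / ((1+β²)·TP + β²·FN + FP), with β²=1/4
= 1.25·12 / (1.25·12 + 0.25·10 + 2) = 0.769

0.769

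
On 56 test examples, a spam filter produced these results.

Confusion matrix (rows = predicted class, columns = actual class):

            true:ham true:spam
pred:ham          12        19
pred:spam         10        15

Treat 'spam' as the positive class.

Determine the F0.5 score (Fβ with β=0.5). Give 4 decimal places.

Fβ = (1+β²)·TP / ((1+β²)·TP + β²·FN + FP), with β²=1/4
= 1.25·15 / (1.25·15 + 0.25·19 + 10) = 0.5597

0.5597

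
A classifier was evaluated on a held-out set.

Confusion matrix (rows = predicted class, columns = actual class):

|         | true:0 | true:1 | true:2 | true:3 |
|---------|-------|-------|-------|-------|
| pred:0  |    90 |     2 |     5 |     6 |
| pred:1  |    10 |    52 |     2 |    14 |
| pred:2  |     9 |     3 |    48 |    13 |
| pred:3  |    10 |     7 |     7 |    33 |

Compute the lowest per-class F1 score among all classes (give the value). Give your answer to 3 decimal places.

0.537

Per-class F1 score (2·TP/(2·TP+FP+FN)):
  0: TP=90, FP=2+5+6=13, FN=10+9+10=29 → 180/222 = 0.8108
  1: TP=52, FP=10+2+14=26, FN=2+3+7=12 → 104/142 = 0.7324
  2: TP=48, FP=9+3+13=25, FN=5+2+7=14 → 96/135 = 0.7111
  3: TP=33, FP=10+7+7=24, FN=6+14+13=33 → 66/123 = 0.5366
Lowest is class '3' with F1 score = 0.537.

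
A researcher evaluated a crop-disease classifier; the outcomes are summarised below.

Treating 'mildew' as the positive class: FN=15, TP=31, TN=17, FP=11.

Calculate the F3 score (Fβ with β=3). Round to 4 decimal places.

0.6798

Fβ = (1+β²)·TP / ((1+β²)·TP + β²·FN + FP), with β²=9
= 10·31 / (10·31 + 9·15 + 11) = 0.6798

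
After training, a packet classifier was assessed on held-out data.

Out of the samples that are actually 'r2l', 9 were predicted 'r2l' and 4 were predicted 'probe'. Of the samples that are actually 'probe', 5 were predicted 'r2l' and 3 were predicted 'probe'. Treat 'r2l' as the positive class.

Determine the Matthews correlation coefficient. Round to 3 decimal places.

0.069

MCC = (TP·TN − FP·FN) / √((TP+FP)(TP+FN)(TN+FP)(TN+FN))
Numerator = 9·3 − 5·4 = 7
Denominator = √(14·13·8·7) = √10192 = 100.9554
MCC = 7 / 100.9554 = 0.069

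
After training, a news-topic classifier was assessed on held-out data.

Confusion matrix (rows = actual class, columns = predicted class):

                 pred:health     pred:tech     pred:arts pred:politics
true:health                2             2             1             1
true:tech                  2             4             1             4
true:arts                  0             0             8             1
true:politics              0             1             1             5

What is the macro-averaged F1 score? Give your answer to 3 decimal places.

Per-class F1 score (2·TP/(2·TP+FP+FN)):
  health: TP=2, FP=2+0+0=2, FN=2+1+1=4 → 4/10 = 0.4000
  tech: TP=4, FP=2+0+1=3, FN=2+1+4=7 → 8/18 = 0.4444
  arts: TP=8, FP=1+1+1=3, FN=0+0+1=1 → 16/20 = 0.8000
  politics: TP=5, FP=1+4+1=6, FN=0+1+1=2 → 10/18 = 0.5556
Macro-F1 score = mean = (0.4000 + 0.4444 + 0.8000 + 0.5556) / 4 = 0.550

0.550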